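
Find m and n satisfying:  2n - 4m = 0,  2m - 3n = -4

m = 1, n = 2

Row-reduce the augmented matrix:
R1 ← R1 / (-4).
R2 ← R2 − 2·R1.
R2 ← R2 / (-2).
R1 ← R1 + 1/2·R2.
Reading off the reduced rows gives m = 1, n = 2.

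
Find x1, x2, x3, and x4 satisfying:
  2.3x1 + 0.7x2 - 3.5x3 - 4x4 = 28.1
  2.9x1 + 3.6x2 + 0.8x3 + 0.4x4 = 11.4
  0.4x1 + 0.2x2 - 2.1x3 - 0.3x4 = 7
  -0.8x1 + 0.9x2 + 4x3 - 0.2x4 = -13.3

Row-reduce the augmented matrix:
R1 ← R1 / (23/10).
R2 ← R2 − 29/10·R1.
R3 ← R3 − 2/5·R1.
R4 ← R4 + 4/5·R1.
R2 ← R2 / (125/46).
R1 ← R1 − 7/23·R2.
R3 ← R3 − 9/115·R2.
R4 ← R4 − 263/230·R2.
R3 ← R3 / (-10259/6250).
R1 ← R1 + 1316/625·R3.
R2 ← R2 − 1199/625·R3.
R4 ← R4 − 3681/6250·R3.
R4 ← R4 / (-389453/102590).
R1 ← R1 + 27240/10259·R4.
R2 ← R2 − 23415/10259·R4.
R3 ← R3 + 1493/10259·R4.
Reading off the reduced rows gives x1 = 6, x2 = -1, x3 = -2, x4 = -2.

x1 = 6, x2 = -1, x3 = -2, x4 = -2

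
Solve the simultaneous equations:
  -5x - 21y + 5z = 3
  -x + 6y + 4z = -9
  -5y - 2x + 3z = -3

no solution

Row-reduce:
R1 ← R1 / (-5).
R2 ← R2 + 1·R1.
R3 ← R3 + 2·R1.
R2 ← R2 / (51/5).
R1 ← R1 − 21/5·R2.
R3 ← R3 − 17/5·R2.
Row 3 reduces to 0 = -1, a contradiction. The system is inconsistent.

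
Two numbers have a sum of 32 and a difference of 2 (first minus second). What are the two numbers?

Let x = first number, y = second number.
  x + y = 32
  x - y = 2
From equation 1: x = 32 − y.
Substitute into equation 2 and solve: y = 15.
Then x = 17.

first number: 17, second number: 15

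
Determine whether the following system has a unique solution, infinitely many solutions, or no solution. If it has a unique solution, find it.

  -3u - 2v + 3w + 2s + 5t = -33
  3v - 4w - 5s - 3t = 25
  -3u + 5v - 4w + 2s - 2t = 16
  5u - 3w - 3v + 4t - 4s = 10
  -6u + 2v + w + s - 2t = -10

u = 2, v = 0, w = -4, s = 0, t = -3

Row-reduce the augmented matrix:
R1 ← R1 / (-3).
R3 ← R3 + 3·R1.
R4 ← R4 − 5·R1.
R5 ← R5 + 6·R1.
R2 ← R2 / (3).
R1 ← R1 − 2/3·R2.
R3 ← R3 − 7·R2.
R4 ← R4 + 19/3·R2.
R5 ← R5 − 6·R2.
R3 ← R3 / (7/3).
R1 ← R1 + 1/9·R3.
R2 ← R2 + 4/3·R3.
R4 ← R4 + 58/9·R3.
R5 ← R5 − 3·R3.
R4 ← R4 / (21).
R1 ← R1 − 1·R4.
R2 ← R2 − 5·R4.
R3 ← R3 − 5·R4.
R5 ← R5 + 8·R4.
R5 ← R5 / (-26/7).
R1 ← R1 + 9/7·R5.
R2 ← R2 + 17/7·R5.
R3 ← R3 + 10/7·R5.
R4 ← R4 − 2/7·R5.
Reading off the reduced rows gives u = 2, v = 0, w = -4, s = 0, t = -3.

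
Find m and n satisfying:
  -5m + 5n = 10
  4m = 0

m = 0, n = 2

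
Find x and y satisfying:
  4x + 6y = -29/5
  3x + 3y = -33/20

Row-reduce the augmented matrix:
R1 ← R1 / (4).
R2 ← R2 − 3·R1.
R2 ← R2 / (-3/2).
R1 ← R1 − 3/2·R2.
Reading off the reduced rows gives x = 5/4, y = -9/5.

x = 5/4, y = -9/5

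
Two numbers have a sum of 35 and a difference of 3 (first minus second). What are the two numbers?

Let x = first number, y = second number.
  x + y = 35
  x - y = 3
From equation 1: x = 35 − y.
Substitute into equation 2 and solve: y = 16.
Then x = 19.

first number: 19, second number: 16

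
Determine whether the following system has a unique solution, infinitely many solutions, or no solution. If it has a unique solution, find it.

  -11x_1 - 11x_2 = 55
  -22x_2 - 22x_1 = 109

no solution

Row-reduce:
R1 ← R1 / (-11).
R2 ← R2 + 22·R1.
Row 2 reduces to 0 = -1, a contradiction. The system is inconsistent.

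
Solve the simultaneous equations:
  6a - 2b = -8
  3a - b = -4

infinitely many solutions

Row-reduce:
R1 ← R1 / (6).
R2 ← R2 − 3·R1.
Rank is 1 with 2 unknowns, leaving b free.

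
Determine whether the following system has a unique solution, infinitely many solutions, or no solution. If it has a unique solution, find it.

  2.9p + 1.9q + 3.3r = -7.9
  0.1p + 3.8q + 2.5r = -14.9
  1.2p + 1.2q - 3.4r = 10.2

p = 2, q = -2, r = -3

Row-reduce the augmented matrix:
R1 ← R1 / (29/10).
R2 ← R2 − 1/10·R1.
R3 ← R3 − 6/5·R1.
R2 ← R2 / (1083/290).
R1 ← R1 − 19/29·R2.
R3 ← R3 − 12/29·R2.
R3 ← R3 / (-9079/1805).
R1 ← R1 − 41/57·R3.
R2 ← R2 − 692/1083·R3.
Reading off the reduced rows gives p = 2, q = -2, r = -3.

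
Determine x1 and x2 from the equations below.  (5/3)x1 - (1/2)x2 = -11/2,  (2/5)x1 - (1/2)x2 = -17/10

Row-reduce the augmented matrix:
R1 ← R1 / (5/3).
R2 ← R2 − 2/5·R1.
R2 ← R2 / (-19/50).
R1 ← R1 + 3/10·R2.
Reading off the reduced rows gives x1 = -3, x2 = 1.

x1 = -3, x2 = 1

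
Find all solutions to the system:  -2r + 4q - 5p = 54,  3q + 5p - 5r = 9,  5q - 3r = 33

p = -6, q = 3, r = -6

Row-reduce the augmented matrix:
R1 ← R1 / (-5).
R2 ← R2 − 5·R1.
R2 ← R2 / (7).
R1 ← R1 + 4/5·R2.
R3 ← R3 − 5·R2.
R3 ← R3 / (2).
R1 ← R1 + 2/5·R3.
R2 ← R2 + 1·R3.
Reading off the reduced rows gives p = -6, q = 3, r = -6.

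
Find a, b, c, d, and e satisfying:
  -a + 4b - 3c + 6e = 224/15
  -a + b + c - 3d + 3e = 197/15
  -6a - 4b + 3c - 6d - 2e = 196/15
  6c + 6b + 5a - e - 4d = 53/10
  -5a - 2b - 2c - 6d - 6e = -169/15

a = -3, b = 4/3, c = 14/5, d = 1/2, e = 5/2

Row-reduce the augmented matrix:
R1 ← R1 / (-1).
R2 ← R2 + 1·R1.
R3 ← R3 + 6·R1.
R4 ← R4 − 5·R1.
R5 ← R5 + 5·R1.
R2 ← R2 / (-3).
R1 ← R1 + 4·R2.
R3 ← R3 + 28·R2.
R4 ← R4 − 26·R2.
R5 ← R5 + 22·R2.
R3 ← R3 / (-49/3).
R1 ← R1 + 7/3·R3.
R2 ← R2 + 4/3·R3.
R4 ← R4 − 77/3·R3.
R5 ← R5 + 49/3·R3.
R4 ← R4 / (32/7).
R1 ← R1 − 6/7·R4.
R2 ← R2 + 39/49·R4.
R3 ← R3 + 66/49·R4.
R5 ← R5 + 6·R4.
R5 ← R5 / (-331/16).
R1 ← R1 − 29/16·R5.
R2 ← R2 + 89/224·R5.
R3 ← R3 + 351/112·R5.
R4 ← R4 + 89/32·R5.
Reading off the reduced rows gives a = -3, b = 4/3, c = 14/5, d = 1/2, e = 5/2.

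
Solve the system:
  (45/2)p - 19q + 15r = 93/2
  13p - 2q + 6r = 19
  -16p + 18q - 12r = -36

Row-reduce:
R1 ← R1 / (45/2).
R2 ← R2 − 13·R1.
R3 ← R3 + 16·R1.
R2 ← R2 / (404/45).
R1 ← R1 + 38/45·R2.
R3 ← R3 − 202/45·R2.
Row 3 reduces to 0 = 1, a contradiction. The system is inconsistent.

no solution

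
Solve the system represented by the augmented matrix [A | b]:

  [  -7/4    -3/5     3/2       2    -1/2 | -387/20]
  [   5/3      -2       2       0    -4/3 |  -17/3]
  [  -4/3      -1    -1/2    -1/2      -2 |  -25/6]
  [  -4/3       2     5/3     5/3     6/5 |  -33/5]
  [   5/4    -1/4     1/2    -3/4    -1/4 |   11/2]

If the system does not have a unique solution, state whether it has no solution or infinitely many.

x_1 = 5, x_2 = 6, x_3 = -3, x_4 = -2, x_5 = -3

Row-reduce the augmented matrix:
R1 ← R1 / (-7/4).
R2 ← R2 − 5/3·R1.
R3 ← R3 + 4/3·R1.
R4 ← R4 + 4/3·R1.
R5 ← R5 − 5/4·R1.
R2 ← R2 / (-18/7).
R1 ← R1 − 12/35·R2.
R3 ← R3 + 19/35·R2.
R4 ← R4 − 86/35·R2.
R5 ← R5 + 19/28·R2.
R3 ← R3 / (-71/30).
R1 ← R1 + 2/5·R3.
R2 ← R2 + 4/3·R3.
R4 ← R4 − 19/5·R3.
R5 ← R5 − 2/3·R3.
R4 ← R4 / (-3704/1917).
R1 ← R1 + 34/71·R4.
R2 ← R2 − 400/639·R4.
R3 ← R3 − 655/639·R4.
R5 ← R5 + 1297/2556·R4.
R5 ← R5 / (9161/111120).
R1 ← R1 − 3623/4630·R5.
R2 ← R2 − 985/1389·R5.
R3 ← R3 + 1129/1852·R5.
R4 ← R4 − 10229/9260·R5.
Reading off the reduced rows gives x_1 = 5, x_2 = 6, x_3 = -3, x_4 = -2, x_5 = -3.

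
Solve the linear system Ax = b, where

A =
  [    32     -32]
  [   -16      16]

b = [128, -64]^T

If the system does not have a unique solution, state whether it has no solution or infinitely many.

Row-reduce:
R1 ← R1 / (32).
R2 ← R2 + 16·R1.
Rank is 1 with 2 unknowns, leaving x_2 free.

infinitely many solutions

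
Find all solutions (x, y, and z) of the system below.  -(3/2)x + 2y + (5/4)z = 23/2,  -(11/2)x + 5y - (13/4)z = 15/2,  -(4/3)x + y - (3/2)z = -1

no solution

Row-reduce:
R1 ← R1 / (-3/2).
R2 ← R2 + 11/2·R1.
R3 ← R3 + 4/3·R1.
R2 ← R2 / (-7/3).
R1 ← R1 + 4/3·R2.
R3 ← R3 + 7/9·R2.
Row 3 reduces to 0 = 1/3, a contradiction. The system is inconsistent.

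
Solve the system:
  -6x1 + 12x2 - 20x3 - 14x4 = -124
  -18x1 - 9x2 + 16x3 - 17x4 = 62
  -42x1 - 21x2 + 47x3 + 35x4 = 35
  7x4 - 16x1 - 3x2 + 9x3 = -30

no solution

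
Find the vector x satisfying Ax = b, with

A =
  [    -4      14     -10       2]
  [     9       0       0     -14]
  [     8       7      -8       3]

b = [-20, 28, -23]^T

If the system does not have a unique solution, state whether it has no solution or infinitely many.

infinitely many solutions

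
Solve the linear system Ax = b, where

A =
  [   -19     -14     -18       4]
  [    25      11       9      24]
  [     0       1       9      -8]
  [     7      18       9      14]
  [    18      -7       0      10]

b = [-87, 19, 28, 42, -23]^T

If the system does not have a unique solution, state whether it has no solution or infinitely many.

Row-reduce the augmented matrix:
R1 ← R1 / (-19).
R2 ← R2 − 25·R1.
R4 ← R4 − 7·R1.
R5 ← R5 − 18·R1.
R2 ← R2 / (-141/19).
R1 ← R1 − 14/19·R2.
R3 ← R3 − 1·R2.
R4 ← R4 − 244/19·R2.
R5 ← R5 + 385/19·R2.
R3 ← R3 / (330/47).
R1 ← R1 + 24/47·R3.
R2 ← R2 − 93/47·R3.
R4 ← R4 + 1083/47·R3.
R5 ← R5 − 1083/47·R3.
R4 ← R4 / (264/5).
R1 ← R1 − 12/5·R4.
R2 ← R2 + 14/5·R4.
R3 ← R3 + 26/45·R4.
R5 ← R5 + 264/5·R4.
R5 reduces to 0 = 0, so the extra equation is consistent.
Reading off the reduced rows gives x_1 = 1, x_2 = 3, x_3 = 1, x_4 = -2.

x_1 = 1, x_2 = 3, x_3 = 1, x_4 = -2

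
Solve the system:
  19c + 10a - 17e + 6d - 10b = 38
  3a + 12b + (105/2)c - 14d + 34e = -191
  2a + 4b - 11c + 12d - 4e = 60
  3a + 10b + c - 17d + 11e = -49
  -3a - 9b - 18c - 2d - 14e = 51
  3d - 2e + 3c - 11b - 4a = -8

no solution

Row-reduce:
R1 ← R1 / (10).
R2 ← R2 − 3·R1.
R3 ← R3 − 2·R1.
R4 ← R4 − 3·R1.
R5 ← R5 + 3·R1.
R6 ← R6 + 4·R1.
R2 ← R2 / (15).
R1 ← R1 + 1·R2.
R3 ← R3 − 6·R2.
R4 ← R4 − 13·R2.
R5 ← R5 + 12·R2.
R6 ← R6 + 15·R2.
R3 ← R3 / (-838/25).
R1 ← R1 − 251/50·R3.
R2 ← R2 − 78/25·R3.
R4 ← R4 + 2263/50·R3.
R5 ← R5 − 1257/50·R3.
R6 ← R6 − 287/5·R3.
R4 ← R4 / (-35476/1257).
R1 ← R1 − 2653/1257·R4.
R2 ← R2 − 679/1257·R4.
R3 ← R3 + 214/419·R4.
R6 ← R6 − 7926/419·R4.
Swap R5 and R6.
R5 ← R5 / (186821/35476).
R1 ← R1 + 12323/10136·R5.
R2 ← R2 − 11903/10136·R5.
R3 ← R3 − 14529/35476·R5.
R4 ← R4 + 10411/70952·R5.
Row 6 reduces to 0 = 1/2, a contradiction. The system is inconsistent.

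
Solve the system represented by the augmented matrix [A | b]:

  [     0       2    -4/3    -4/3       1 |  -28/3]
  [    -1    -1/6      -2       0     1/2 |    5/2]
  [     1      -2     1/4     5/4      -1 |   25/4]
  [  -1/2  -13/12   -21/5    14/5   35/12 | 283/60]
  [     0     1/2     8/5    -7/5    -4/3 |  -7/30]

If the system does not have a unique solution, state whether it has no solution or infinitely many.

no solution

Row-reduce:
Swap R1 and R2.
R1 ← R1 / (-1).
R3 ← R3 − 1·R1.
R4 ← R4 + 1/2·R1.
R2 ← R2 / (2).
R1 ← R1 − 1/6·R2.
R3 ← R3 + 13/6·R2.
R4 ← R4 + 1·R2.
R5 ← R5 − 1/2·R2.
R3 ← R3 / (-115/36).
R1 ← R1 − 19/9·R3.
R2 ← R2 + 2/3·R3.
R4 ← R4 + 58/15·R3.
R5 ← R5 − 29/15·R3.
R4 ← R4 / (1362/575).
R1 ← R1 + 2/115·R4.
R2 ← R2 + 72/115·R4.
R3 ← R3 − 7/115·R4.
R5 ← R5 + 681/575·R4.
Row 5 reduces to 0 = 3/2, a contradiction. The system is inconsistent.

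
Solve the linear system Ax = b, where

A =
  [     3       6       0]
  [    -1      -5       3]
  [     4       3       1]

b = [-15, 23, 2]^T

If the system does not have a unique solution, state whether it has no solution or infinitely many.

x_1 = 3, x_2 = -4, x_3 = 2

Row-reduce the augmented matrix:
R1 ← R1 / (3).
R2 ← R2 + 1·R1.
R3 ← R3 − 4·R1.
R2 ← R2 / (-3).
R1 ← R1 − 2·R2.
R3 ← R3 + 5·R2.
R3 ← R3 / (-4).
R1 ← R1 − 2·R3.
R2 ← R2 + 1·R3.
Reading off the reduced rows gives x_1 = 3, x_2 = -4, x_3 = 2.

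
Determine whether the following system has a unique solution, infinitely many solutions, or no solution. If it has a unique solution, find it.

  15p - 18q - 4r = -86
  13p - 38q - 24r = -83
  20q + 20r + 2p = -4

no solution

Row-reduce:
R1 ← R1 / (15).
R2 ← R2 − 13·R1.
R3 ← R3 − 2·R1.
R2 ← R2 / (-112/5).
R1 ← R1 + 6/5·R2.
R3 ← R3 − 112/5·R2.
Row 3 reduces to 0 = -1, a contradiction. The system is inconsistent.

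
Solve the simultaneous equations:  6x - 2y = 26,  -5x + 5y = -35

x = 3, y = -4

Row-reduce the augmented matrix:
R1 ← R1 / (6).
R2 ← R2 + 5·R1.
R2 ← R2 / (10/3).
R1 ← R1 + 1/3·R2.
Reading off the reduced rows gives x = 3, y = -4.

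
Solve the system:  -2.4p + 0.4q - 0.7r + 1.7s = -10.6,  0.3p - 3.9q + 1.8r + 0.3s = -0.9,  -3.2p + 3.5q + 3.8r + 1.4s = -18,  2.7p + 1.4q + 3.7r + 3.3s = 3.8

p = 4, q = 0, r = -1, s = -1

Row-reduce the augmented matrix:
R1 ← R1 / (-12/5).
R2 ← R2 − 3/10·R1.
R3 ← R3 + 16/5·R1.
R4 ← R4 − 27/10·R1.
R2 ← R2 / (-77/20).
R1 ← R1 + 1/6·R2.
R3 ← R3 − 89/30·R2.
R4 ← R4 − 37/20·R2.
R3 ← R3 / (18643/3080).
R1 ← R1 − 67/308·R3.
R2 ← R2 + 137/308·R3.
R4 ← R4 − 2301/616·R3.
R4 ← R4 / (1071953/186430).
R1 ← R1 + 13303/18643·R4.
R2 ← R2 + 3128/18643·R4.
R3 ← R3 + 1453/18643·R4.
Reading off the reduced rows gives p = 4, q = 0, r = -1, s = -1.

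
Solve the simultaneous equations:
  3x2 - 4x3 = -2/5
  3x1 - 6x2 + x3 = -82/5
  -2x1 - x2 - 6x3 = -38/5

Row-reduce the augmented matrix:
Swap R1 and R2.
R1 ← R1 / (3).
R3 ← R3 + 2·R1.
R2 ← R2 / (3).
R1 ← R1 + 2·R2.
R3 ← R3 + 5·R2.
R3 ← R3 / (-12).
R1 ← R1 + 7/3·R3.
R2 ← R2 + 4/3·R3.
Reading off the reduced rows gives x1 = -2, x2 = 2, x3 = 8/5.

x1 = -2, x2 = 2, x3 = 8/5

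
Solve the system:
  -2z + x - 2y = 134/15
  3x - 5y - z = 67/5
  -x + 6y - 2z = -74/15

Row-reduce the augmented matrix:
R2 ← R2 − 3·R1.
R3 ← R3 + 1·R1.
R1 ← R1 + 2·R2.
R3 ← R3 − 4·R2.
R3 ← R3 / (-24).
R1 ← R1 − 8·R3.
R2 ← R2 − 5·R3.
Reading off the reduced rows gives x = 4/3, y = -7/5, z = -12/5.

x = 4/3, y = -7/5, z = -12/5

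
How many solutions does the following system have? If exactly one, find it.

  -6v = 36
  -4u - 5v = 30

u = 0, v = -6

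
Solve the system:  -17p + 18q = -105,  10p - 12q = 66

Row-reduce the augmented matrix:
R1 ← R1 / (-17).
R2 ← R2 − 10·R1.
R2 ← R2 / (-24/17).
R1 ← R1 + 18/17·R2.
Reading off the reduced rows gives p = 3, q = -3.

p = 3, q = -3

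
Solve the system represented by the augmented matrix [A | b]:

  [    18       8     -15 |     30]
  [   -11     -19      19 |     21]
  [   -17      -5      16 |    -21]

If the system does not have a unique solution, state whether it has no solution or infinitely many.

x_1 = 5, x_2 = 0, x_3 = 4

Row-reduce the augmented matrix:
R1 ← R1 / (18).
R2 ← R2 + 11·R1.
R3 ← R3 + 17·R1.
R2 ← R2 / (-127/9).
R1 ← R1 − 4/9·R2.
R3 ← R3 − 23/9·R2.
R3 ← R3 / (459/127).
R1 ← R1 + 133/254·R3.
R2 ← R2 + 177/254·R3.
Reading off the reduced rows gives x_1 = 5, x_2 = 0, x_3 = 4.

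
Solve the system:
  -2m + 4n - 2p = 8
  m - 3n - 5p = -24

infinitely many solutions

Row-reduce:
R1 ← R1 / (-2).
R2 ← R2 − 1·R1.
R2 ← R2 / (-1).
R1 ← R1 + 2·R2.
Rank is 2 with 3 unknowns, leaving p free.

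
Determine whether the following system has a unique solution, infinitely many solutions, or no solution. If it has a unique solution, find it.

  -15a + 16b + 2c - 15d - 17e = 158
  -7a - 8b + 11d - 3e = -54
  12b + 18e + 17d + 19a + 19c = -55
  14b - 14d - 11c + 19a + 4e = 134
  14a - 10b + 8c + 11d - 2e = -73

a = 1, b = 6, c = -3, d = -1, e = -4

Row-reduce the augmented matrix:
R1 ← R1 / (-15).
R2 ← R2 + 7·R1.
R3 ← R3 − 19·R1.
R4 ← R4 − 19·R1.
R5 ← R5 − 14·R1.
R2 ← R2 / (-232/15).
R1 ← R1 + 16/15·R2.
R3 ← R3 − 484/15·R2.
R4 ← R4 − 514/15·R2.
R5 ← R5 − 74/15·R2.
R3 ← R3 / (568/29).
R1 ← R1 + 2/29·R3.
R2 ← R2 − 7/116·R3.
R4 ← R4 + 611/58·R3.
R5 ← R5 − 555/58·R3.
R4 ← R4 / (29537/1136).
R1 ← R1 + 33/284·R4.
R2 ← R2 + 2893/2272·R4.
R3 ← R3 − 1031/568·R4.
R5 ← R5 + 16617/1136·R4.
R5 ← R5 / (-628104/29537).
R1 ← R1 − 23737/29537·R5.
R2 ← R2 + 14330/29537·R5.
R3 ← R3 − 16313/29537·R5.
R4 ← R4 + 3372/29537·R5.
Reading off the reduced rows gives a = 1, b = 6, c = -3, d = -1, e = -4.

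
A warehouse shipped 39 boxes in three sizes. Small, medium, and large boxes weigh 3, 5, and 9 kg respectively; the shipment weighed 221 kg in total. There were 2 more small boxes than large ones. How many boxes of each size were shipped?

small boxes: 17, medium boxes: 7, large boxes: 15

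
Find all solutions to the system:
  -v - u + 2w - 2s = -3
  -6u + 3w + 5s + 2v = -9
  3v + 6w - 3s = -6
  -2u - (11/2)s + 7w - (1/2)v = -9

Row-reduce:
R1 ← R1 / (-1).
R2 ← R2 + 6·R1.
R4 ← R4 + 2·R1.
R2 ← R2 / (8).
R1 ← R1 − 1·R2.
R3 ← R3 − 3·R2.
R4 ← R4 − 3/2·R2.
R3 ← R3 / (75/8).
R1 ← R1 + 7/8·R3.
R2 ← R2 + 9/8·R3.
R4 ← R4 − 75/16·R3.
Rank is 3 with 4 unknowns, leaving s free.

infinitely many solutions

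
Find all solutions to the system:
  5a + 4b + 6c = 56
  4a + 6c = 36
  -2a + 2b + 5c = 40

a = 0, b = 5, c = 6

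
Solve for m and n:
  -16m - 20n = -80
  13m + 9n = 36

Row-reduce the augmented matrix:
R1 ← R1 / (-16).
R2 ← R2 − 13·R1.
R2 ← R2 / (-29/4).
R1 ← R1 − 5/4·R2.
Reading off the reduced rows gives m = 0, n = 4.

m = 0, n = 4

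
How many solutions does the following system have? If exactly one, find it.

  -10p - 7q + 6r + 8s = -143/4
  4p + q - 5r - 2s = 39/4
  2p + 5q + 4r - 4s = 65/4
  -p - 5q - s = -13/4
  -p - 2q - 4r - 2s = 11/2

Row-reduce the augmented matrix:
R1 ← R1 / (-10).
R2 ← R2 − 4·R1.
R3 ← R3 − 2·R1.
R4 ← R4 + 1·R1.
R5 ← R5 + 1·R1.
R2 ← R2 / (-9/5).
R1 ← R1 − 7/10·R2.
R3 ← R3 − 18/5·R2.
R4 ← R4 + 43/10·R2.
R5 ← R5 + 13/10·R2.
Swap R3 and R4.
R3 ← R3 / (101/18).
R1 ← R1 + 29/18·R3.
R2 ← R2 − 13/9·R3.
R5 ← R5 + 49/18·R3.
Swap R4 and R5.
R4 ← R4 / (-599/101).
R1 ← R1 + 169/101·R4.
R2 ← R2 − 54/101·R4.
R3 ← R3 + 84/101·R4.
R5 reduces to 0 = 0, so the extra equation is consistent.
Reading off the reduced rows gives p = 0, q = 5/4, r = -1/2, s = -3.

p = 0, q = 5/4, r = -1/2, s = -3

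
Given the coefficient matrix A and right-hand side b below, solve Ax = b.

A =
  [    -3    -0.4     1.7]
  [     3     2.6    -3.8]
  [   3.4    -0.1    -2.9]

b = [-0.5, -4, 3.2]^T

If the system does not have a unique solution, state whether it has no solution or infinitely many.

Row-reduce the augmented matrix:
R1 ← R1 / (-3).
R2 ← R2 − 3·R1.
R3 ← R3 − 17/5·R1.
R2 ← R2 / (11/5).
R1 ← R1 − 2/15·R2.
R3 ← R3 + 83/150·R2.
R3 ← R3 / (-991/660).
R1 ← R1 + 29/66·R3.
R2 ← R2 + 21/22·R3.
Reading off the reduced rows gives x_1 = 0, x_2 = -3, x_3 = -1.

x_1 = 0, x_2 = -3, x_3 = -1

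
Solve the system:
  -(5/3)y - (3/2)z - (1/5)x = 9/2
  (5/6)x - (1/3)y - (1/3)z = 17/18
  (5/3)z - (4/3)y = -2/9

Row-reduce the augmented matrix:
R1 ← R1 / (-1/5).
R2 ← R2 − 5/6·R1.
R2 ← R2 / (-131/18).
R1 ← R1 − 25/3·R2.
R3 ← R3 + 4/3·R2.
R3 ← R3 / (1129/393).
R1 ← R1 + 5/131·R3.
R2 ← R2 − 237/262·R3.
Reading off the reduced rows gives x = 0, y = -3/2, z = -4/3.

x = 0, y = -3/2, z = -4/3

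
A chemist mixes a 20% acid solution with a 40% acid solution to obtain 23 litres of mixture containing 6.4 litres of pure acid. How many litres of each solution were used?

Let a = litres of solution A, b = litres of solution B.
  b + a = 23
  (1/5)a + (2/5)b = 32/5
Row-reduce the augmented matrix:
R2 ← R2 − 1/5·R1.
R2 ← R2 / (1/5).
R1 ← R1 − 1·R2.
Reading off the reduced rows gives a = 14, b = 9.

litres of solution A: 14, litres of solution B: 9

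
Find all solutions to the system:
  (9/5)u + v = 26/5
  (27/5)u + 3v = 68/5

Row-reduce:
R1 ← R1 / (9/5).
R2 ← R2 − 27/5·R1.
Row 2 reduces to 0 = -2, a contradiction. The system is inconsistent.

no solution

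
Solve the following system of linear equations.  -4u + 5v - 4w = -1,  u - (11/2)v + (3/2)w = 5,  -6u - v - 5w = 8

infinitely many solutions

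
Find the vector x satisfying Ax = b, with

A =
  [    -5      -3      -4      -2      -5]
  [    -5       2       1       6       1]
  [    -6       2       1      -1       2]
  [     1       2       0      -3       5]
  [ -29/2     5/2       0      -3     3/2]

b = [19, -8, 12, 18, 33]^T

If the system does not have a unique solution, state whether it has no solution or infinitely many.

no solution

Row-reduce:
R1 ← R1 / (-5).
R2 ← R2 + 5·R1.
R3 ← R3 + 6·R1.
R4 ← R4 − 1·R1.
R5 ← R5 + 29/2·R1.
R2 ← R2 / (5).
R1 ← R1 − 3/5·R2.
R3 ← R3 − 28/5·R2.
R4 ← R4 − 7/5·R2.
R5 ← R5 − 56/5·R2.
R3 ← R3 / (1/5).
R1 ← R1 − 1/5·R3.
R2 ← R2 − 1·R3.
R4 ← R4 + 11/5·R3.
R5 ← R5 − 2/5·R3.
R4 ← R4 / (-444/5).
R1 ← R1 − 7·R4.
R2 ← R2 − 197/5·R4.
R3 ← R3 + 189/5·R4.
Row 5 reduces to 0 = -1/2, a contradiction. The system is inconsistent.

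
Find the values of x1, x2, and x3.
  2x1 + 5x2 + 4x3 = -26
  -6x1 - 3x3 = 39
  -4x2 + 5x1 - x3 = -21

Row-reduce the augmented matrix:
R1 ← R1 / (2).
R2 ← R2 + 6·R1.
R3 ← R3 − 5·R1.
R2 ← R2 / (15).
R1 ← R1 − 5/2·R2.
R3 ← R3 + 33/2·R2.
R3 ← R3 / (-11/10).
R1 ← R1 − 1/2·R3.
R2 ← R2 − 3/5·R3.
Reading off the reduced rows gives x1 = -6, x2 = -2, x3 = -1.

x1 = -6, x2 = -2, x3 = -1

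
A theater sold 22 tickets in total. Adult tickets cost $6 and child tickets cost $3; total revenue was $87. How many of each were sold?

adult tickets: 7, child tickets: 15

Let a = adult tickets, c = child tickets.
  a + c = 22
  6a + 3c = 87
Row-reduce the augmented matrix:
R2 ← R2 − 6·R1.
R2 ← R2 / (-3).
R1 ← R1 − 1·R2.
Reading off the reduced rows gives a = 7, c = 15.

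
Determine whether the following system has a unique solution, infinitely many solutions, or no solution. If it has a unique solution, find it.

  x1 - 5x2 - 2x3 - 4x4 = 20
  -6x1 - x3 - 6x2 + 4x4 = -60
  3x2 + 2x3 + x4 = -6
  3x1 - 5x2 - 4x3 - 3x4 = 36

Row-reduce the augmented matrix:
R2 ← R2 + 6·R1.
R4 ← R4 − 3·R1.
R2 ← R2 / (-36).
R1 ← R1 + 5·R2.
R3 ← R3 − 3·R2.
R4 ← R4 − 10·R2.
R3 ← R3 / (11/12).
R1 ← R1 + 7/36·R3.
R2 ← R2 − 13/36·R3.
R4 ← R4 + 29/18·R3.
R4 ← R4 / (25/11).
R1 ← R1 + 15/11·R4.
R2 ← R2 − 9/11·R4.
R3 ← R3 + 8/11·R4.
Reading off the reduced rows gives x1 = 6, x2 = 2, x3 = -4, x4 = -4.

x1 = 6, x2 = 2, x3 = -4, x4 = -4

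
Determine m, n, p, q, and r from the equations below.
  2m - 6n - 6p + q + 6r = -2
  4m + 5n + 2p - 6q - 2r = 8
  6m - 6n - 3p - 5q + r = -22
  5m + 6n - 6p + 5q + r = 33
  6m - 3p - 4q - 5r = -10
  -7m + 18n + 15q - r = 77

Row-reduce the augmented matrix:
R1 ← R1 / (2).
R2 ← R2 − 4·R1.
R3 ← R3 − 6·R1.
R4 ← R4 − 5·R1.
R5 ← R5 − 6·R1.
R6 ← R6 + 7·R1.
R2 ← R2 / (17).
R1 ← R1 + 3·R2.
R3 ← R3 − 12·R2.
R4 ← R4 − 21·R2.
R5 ← R5 − 18·R2.
R6 ← R6 + 3·R2.
R3 ← R3 / (87/17).
R1 ← R1 + 9/17·R3.
R2 ← R2 − 14/17·R3.
R4 ← R4 + 141/17·R3.
R5 ← R5 − 3/17·R3.
R6 ← R6 + 315/17·R3.
R4 ← R4 / (497/58).
R1 ← R1 + 67/58·R4.
R2 ← R2 + 8/87·R4.
R3 ← R3 + 40/87·R4.
R5 ← R5 − 45/29·R4.
R6 ← R6 − 497/58·R4.
R5 ← R5 / (-3200/497).
R1 ← R1 + 655/497·R5.
R2 ← R2 − 116/497·R5.
R3 ← R3 + 911/497·R5.
R4 ← R4 + 478/497·R5.
R6 reduces to 0 = 0, so the extra equation is consistent.
Reading off the reduced rows gives m = -1, n = 4, p = -2, q = 0, r = 2.

m = -1, n = 4, p = -2, q = 0, r = 2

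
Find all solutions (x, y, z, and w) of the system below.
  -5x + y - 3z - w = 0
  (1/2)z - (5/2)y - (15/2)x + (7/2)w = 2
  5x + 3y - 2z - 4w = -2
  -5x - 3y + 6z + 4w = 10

Row-reduce:
R1 ← R1 / (-5).
R2 ← R2 + 15/2·R1.
R3 ← R3 − 5·R1.
R4 ← R4 + 5·R1.
R2 ← R2 / (-4).
R1 ← R1 + 1/5·R2.
R3 ← R3 − 4·R2.
R4 ← R4 + 4·R2.
Swap R3 and R4.
R3 ← R3 / (4).
R1 ← R1 − 7/20·R3.
R2 ← R2 + 5/4·R3.
Rank is 3 with 4 unknowns, leaving w free.

infinitely many solutions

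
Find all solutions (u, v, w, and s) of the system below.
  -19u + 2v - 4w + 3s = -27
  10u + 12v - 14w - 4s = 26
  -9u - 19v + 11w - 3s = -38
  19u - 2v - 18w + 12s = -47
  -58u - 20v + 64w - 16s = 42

Row-reduce the augmented matrix:
R1 ← R1 / (-19).
R2 ← R2 − 10·R1.
R3 ← R3 + 9·R1.
R4 ← R4 − 19·R1.
R5 ← R5 + 58·R1.
R2 ← R2 / (248/19).
R1 ← R1 + 2/19·R2.
R3 ← R3 + 379/19·R2.
R5 ← R5 + 496/19·R2.
R3 ← R3 / (-1453/124).
R1 ← R1 − 5/62·R3.
R2 ← R2 + 153/124·R3.
R4 ← R4 + 22·R3.
R5 ← R5 − 44·R3.
R4 ← R4 / (43949/1453).
R1 ← R1 + 339/1453·R4.
R2 ← R2 − 973/1453·R4.
R3 ← R3 − 1007/1453·R4.
R5 ← R5 + 87898/1453·R4.
R5 reduces to 0 = 0, so the extra equation is consistent.
Reading off the reduced rows gives u = 1, v = 3, w = 2, s = -2.

u = 1, v = 3, w = 2, s = -2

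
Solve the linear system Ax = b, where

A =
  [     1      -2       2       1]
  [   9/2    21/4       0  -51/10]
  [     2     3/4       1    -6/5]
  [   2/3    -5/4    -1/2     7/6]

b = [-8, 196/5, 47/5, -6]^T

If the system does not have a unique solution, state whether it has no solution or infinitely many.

no solution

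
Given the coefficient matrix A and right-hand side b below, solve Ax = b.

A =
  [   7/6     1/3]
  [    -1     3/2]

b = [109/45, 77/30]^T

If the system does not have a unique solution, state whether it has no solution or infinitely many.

x_1 = 4/3, x_2 = 13/5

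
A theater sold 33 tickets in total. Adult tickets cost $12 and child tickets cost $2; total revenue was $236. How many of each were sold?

adult tickets: 17, child tickets: 16

Let a = adult tickets, c = child tickets.
  a + c = 33
  12a + 2c = 236
From equation 1: a = 33 − c.
Substitute into equation 2 and solve: c = 16.
Then a = 17.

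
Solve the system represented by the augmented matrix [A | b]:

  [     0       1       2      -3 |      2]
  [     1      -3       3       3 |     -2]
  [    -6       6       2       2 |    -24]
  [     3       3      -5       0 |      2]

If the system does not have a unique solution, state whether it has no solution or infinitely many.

x_1 = 1, x_2 = -2, x_3 = -1, x_4 = -2

Row-reduce the augmented matrix:
Swap R1 and R2.
R3 ← R3 + 6·R1.
R4 ← R4 − 3·R1.
R1 ← R1 + 3·R2.
R3 ← R3 + 12·R2.
R4 ← R4 − 12·R2.
R3 ← R3 / (44).
R1 ← R1 − 9·R3.
R2 ← R2 − 2·R3.
R4 ← R4 + 38·R3.
R4 ← R4 / (145/11).
R1 ← R1 + 30/11·R4.
R2 ← R2 + 25/11·R4.
R3 ← R3 + 4/11·R4.
Reading off the reduced rows gives x_1 = 1, x_2 = -2, x_3 = -1, x_4 = -2.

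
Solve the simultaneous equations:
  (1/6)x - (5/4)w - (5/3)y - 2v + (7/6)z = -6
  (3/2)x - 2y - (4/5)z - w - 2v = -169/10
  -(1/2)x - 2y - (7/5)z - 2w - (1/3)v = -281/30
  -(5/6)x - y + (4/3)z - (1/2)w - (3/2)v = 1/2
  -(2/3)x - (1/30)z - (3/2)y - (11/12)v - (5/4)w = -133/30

Row-reduce:
R1 ← R1 / (1/6).
R2 ← R2 − 3/2·R1.
R3 ← R3 + 1/2·R1.
R4 ← R4 + 5/6·R1.
R5 ← R5 + 2/3·R1.
R2 ← R2 / (13).
R1 ← R1 + 10·R2.
R3 ← R3 + 7·R2.
R4 ← R4 + 28/3·R2.
R5 ← R5 + 49/6·R2.
R3 ← R3 / (-259/65).
R1 ← R1 + 22/13·R3.
R2 ← R2 + 113/130·R3.
R4 ← R4 + 123/130·R3.
R5 ← R5 + 641/260·R3.
R4 ← R4 / (2063/3108).
R1 ← R1 − 125/259·R4.
R2 ← R2 − 869/1036·R4.
R3 ← R3 − 15/259·R4.
R5 ← R5 − 2063/6216·R4.
Rank is 4 with 5 unknowns, leaving v free.

infinitely many solutions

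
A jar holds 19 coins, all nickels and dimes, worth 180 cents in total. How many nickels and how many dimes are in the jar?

Let n = nickels, d = dimes.
  d + n = 19
  5n + 10d = 180
Row-reduce the augmented matrix:
R2 ← R2 − 5·R1.
R2 ← R2 / (5).
R1 ← R1 − 1·R2.
Reading off the reduced rows gives n = 2, d = 17.

nickels: 2, dimes: 17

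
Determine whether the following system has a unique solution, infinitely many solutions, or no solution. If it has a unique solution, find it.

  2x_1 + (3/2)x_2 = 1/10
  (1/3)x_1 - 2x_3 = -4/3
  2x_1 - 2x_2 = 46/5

Row-reduce the augmented matrix:
R1 ← R1 / (2).
R2 ← R2 − 1/3·R1.
R3 ← R3 − 2·R1.
R2 ← R2 / (-1/4).
R1 ← R1 − 3/4·R2.
R3 ← R3 + 7/2·R2.
R3 ← R3 / (28).
R1 ← R1 + 6·R3.
R2 ← R2 − 8·R3.
Reading off the reduced rows gives x_1 = 2, x_2 = -13/5, x_3 = 1.

x_1 = 2, x_2 = -13/5, x_3 = 1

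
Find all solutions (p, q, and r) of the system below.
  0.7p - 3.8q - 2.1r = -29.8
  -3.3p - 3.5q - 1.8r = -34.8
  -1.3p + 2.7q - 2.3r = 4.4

Row-reduce the augmented matrix:
R1 ← R1 / (7/10).
R2 ← R2 + 33/10·R1.
R3 ← R3 + 13/10·R1.
R2 ← R2 / (-1499/70).
R1 ← R1 + 38/7·R2.
R3 ← R3 + 61/14·R2.
R3 ← R3 / (-57253/14990).
R1 ← R1 + 51/1499·R3.
R2 ← R2 − 819/1499·R3.
Reading off the reduced rows gives p = 2, q = 6, r = 4.

p = 2, q = 6, r = 4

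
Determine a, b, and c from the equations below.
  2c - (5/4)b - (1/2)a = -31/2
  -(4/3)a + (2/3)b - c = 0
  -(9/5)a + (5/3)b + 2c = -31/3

a = 5, b = 4, c = -4

Row-reduce the augmented matrix:
R1 ← R1 / (-1/2).
R2 ← R2 + 4/3·R1.
R3 ← R3 + 9/5·R1.
R2 ← R2 / (4).
R1 ← R1 − 5/2·R2.
R3 ← R3 − 37/6·R2.
R3 ← R3 / (1643/360).
R1 ← R1 + 1/24·R3.
R2 ← R2 + 19/12·R3.
Reading off the reduced rows gives a = 5, b = 4, c = -4.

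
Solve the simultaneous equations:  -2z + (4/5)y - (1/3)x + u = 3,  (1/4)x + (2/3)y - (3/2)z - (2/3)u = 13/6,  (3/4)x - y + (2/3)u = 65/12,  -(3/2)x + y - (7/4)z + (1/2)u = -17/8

Row-reduce the augmented matrix:
R1 ← R1 / (-1/3).
R2 ← R2 − 1/4·R1.
R3 ← R3 − 3/4·R1.
R4 ← R4 + 3/2·R1.
R2 ← R2 / (19/15).
R1 ← R1 + 12/5·R2.
R3 ← R3 − 4/5·R2.
R4 ← R4 + 13/5·R2.
R3 ← R3 / (-99/38).
R1 ← R1 − 6/19·R3.
R2 ← R2 + 45/19·R3.
R4 ← R4 − 83/76·R3.
R4 ← R4 / (-6245/2376).
R1 ← R1 + 247/99·R4.
R2 ← R2 + 335/132·R4.
R3 ← R3 + 653/594·R4.
Reading off the reduced rows gives x = 3, y = -5/2, z = -5/2, u = 1.

x = 3, y = -5/2, z = -5/2, u = 1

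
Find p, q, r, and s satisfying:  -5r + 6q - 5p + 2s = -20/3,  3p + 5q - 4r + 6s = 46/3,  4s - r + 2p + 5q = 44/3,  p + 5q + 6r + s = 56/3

p = 5/3, q = 1, r = 5/3, s = 2

Row-reduce the augmented matrix:
R1 ← R1 / (-5).
R2 ← R2 − 3·R1.
R3 ← R3 − 2·R1.
R4 ← R4 − 1·R1.
R2 ← R2 / (43/5).
R1 ← R1 + 6/5·R2.
R3 ← R3 − 37/5·R2.
R4 ← R4 − 31/5·R2.
R3 ← R3 / (130/43).
R1 ← R1 − 1/43·R3.
R2 ← R2 + 35/43·R3.
R4 ← R4 − 432/43·R3.
R4 ← R4 / (11/13).
R1 ← R1 − 8/13·R4.
R2 ← R2 − 6/13·R4.
R3 ← R3 + 6/13·R4.
Reading off the reduced rows gives p = 5/3, q = 1, r = 5/3, s = 2.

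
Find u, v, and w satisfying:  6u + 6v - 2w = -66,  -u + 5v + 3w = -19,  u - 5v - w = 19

u = -6, v = -5, w = 0

Row-reduce the augmented matrix:
R1 ← R1 / (6).
R2 ← R2 + 1·R1.
R3 ← R3 − 1·R1.
R2 ← R2 / (6).
R1 ← R1 − 1·R2.
R3 ← R3 + 6·R2.
R3 ← R3 / (2).
R1 ← R1 + 7/9·R3.
R2 ← R2 − 4/9·R3.
Reading off the reduced rows gives u = -6, v = -5, w = 0.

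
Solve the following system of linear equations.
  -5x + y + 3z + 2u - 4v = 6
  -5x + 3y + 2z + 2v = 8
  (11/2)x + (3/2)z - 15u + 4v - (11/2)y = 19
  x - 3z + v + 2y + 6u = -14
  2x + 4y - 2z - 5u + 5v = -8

infinitely many solutions

Row-reduce:
R1 ← R1 / (-5).
R2 ← R2 + 5·R1.
R3 ← R3 − 11/2·R1.
R4 ← R4 − 1·R1.
R5 ← R5 − 2·R1.
R2 ← R2 / (2).
R1 ← R1 + 1/5·R2.
R3 ← R3 + 22/5·R2.
R4 ← R4 − 11/5·R2.
R5 ← R5 − 22/5·R2.
R3 ← R3 / (13/5).
R1 ← R1 + 7/10·R3.
R2 ← R2 + 1/2·R3.
R4 ← R4 + 13/10·R3.
R5 ← R5 − 7/5·R3.
Swap R4 and R5.
R4 ← R4 / (123/13).
R1 ← R1 + 68/13·R4.
R2 ← R2 + 56/13·R4.
R3 ← R3 + 86/13·R4.
Rank is 4 with 5 unknowns, leaving v free.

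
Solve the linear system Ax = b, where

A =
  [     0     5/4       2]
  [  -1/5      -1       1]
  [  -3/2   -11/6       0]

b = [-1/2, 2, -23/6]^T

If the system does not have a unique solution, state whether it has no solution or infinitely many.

Row-reduce the augmented matrix:
Swap R1 and R2.
R1 ← R1 / (-1/5).
R3 ← R3 + 3/2·R1.
R2 ← R2 / (5/4).
R1 ← R1 − 5·R2.
R3 ← R3 − 17/3·R2.
R3 ← R3 / (-497/30).
R1 ← R1 + 13·R3.
R2 ← R2 − 8/5·R3.
Reading off the reduced rows gives x_1 = 5, x_2 = -2, x_3 = 1.

x_1 = 5, x_2 = -2, x_3 = 1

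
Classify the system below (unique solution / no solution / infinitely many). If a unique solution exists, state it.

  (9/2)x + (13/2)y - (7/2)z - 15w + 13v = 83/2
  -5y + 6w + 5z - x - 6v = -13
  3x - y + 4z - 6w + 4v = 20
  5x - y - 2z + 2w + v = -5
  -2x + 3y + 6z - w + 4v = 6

Row-reduce:
R1 ← R1 / (9/2).
R2 ← R2 + 1·R1.
R3 ← R3 − 3·R1.
R4 ← R4 − 5·R1.
R5 ← R5 + 2·R1.
R2 ← R2 / (-32/9).
R1 ← R1 − 13/9·R2.
R3 ← R3 + 16/3·R2.
R4 ← R4 + 74/9·R2.
R5 ← R5 − 53/9·R2.
Swap R3 and R4.
R3 ← R3 / (-63/8).
R1 ← R1 − 15/16·R3.
R2 ← R2 + 19/16·R3.
R5 ← R5 − 183/16·R3.
Swap R4 and R5.
R4 ← R4 / (313/21).
R1 ← R1 + 16/21·R4.
R2 ← R2 + 166/63·R4.
R3 ← R3 + 100/63·R4.
Row 5 reduces to 0 = -2, a contradiction. The system is inconsistent.

no solution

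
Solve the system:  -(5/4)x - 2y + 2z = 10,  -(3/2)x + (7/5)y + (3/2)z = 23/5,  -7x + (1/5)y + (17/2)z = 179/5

no solution

Row-reduce:
R1 ← R1 / (-5/4).
R2 ← R2 + 3/2·R1.
R3 ← R3 + 7·R1.
R2 ← R2 / (19/5).
R1 ← R1 − 8/5·R2.
R3 ← R3 − 57/5·R2.
Row 3 reduces to 0 = 2, a contradiction. The system is inconsistent.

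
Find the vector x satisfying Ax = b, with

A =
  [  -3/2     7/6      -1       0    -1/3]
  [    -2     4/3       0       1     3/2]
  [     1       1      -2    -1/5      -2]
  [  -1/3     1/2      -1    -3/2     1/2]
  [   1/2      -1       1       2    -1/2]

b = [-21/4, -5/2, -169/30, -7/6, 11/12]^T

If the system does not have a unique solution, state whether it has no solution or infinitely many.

x_1 = 3/2, x_2 = 0, x_3 = 8/3, x_4 = -1, x_5 = 1

Row-reduce the augmented matrix:
R1 ← R1 / (-3/2).
R2 ← R2 + 2·R1.
R3 ← R3 − 1·R1.
R4 ← R4 + 1/3·R1.
R5 ← R5 − 1/2·R1.
R2 ← R2 / (-2/9).
R1 ← R1 + 7/9·R2.
R3 ← R3 − 16/9·R2.
R4 ← R4 − 13/54·R2.
R5 ← R5 + 11/18·R2.
R3 ← R3 / (8).
R1 ← R1 + 4·R3.
R2 ← R2 + 6·R3.
R4 ← R4 − 2/3·R3.
R5 ← R5 + 3·R3.
R4 ← R4 / (-16/15).
R1 ← R1 − 2/5·R4.
R2 ← R2 − 27/20·R4.
R3 ← R3 − 39/40·R4.
R5 ← R5 − 87/40·R4.
R5 ← R5 / (6887/3072).
R1 ← R1 − 43/64·R5.
R2 ← R2 − 1657/512·R5.
R3 ← R3 − 9527/3072·R5.
R4 ← R4 + 565/384·R5.
Reading off the reduced rows gives x_1 = 3/2, x_2 = 0, x_3 = 8/3, x_4 = -1, x_5 = 1.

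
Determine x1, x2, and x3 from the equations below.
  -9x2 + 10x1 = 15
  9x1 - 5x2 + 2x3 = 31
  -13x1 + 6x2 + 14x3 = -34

Row-reduce the augmented matrix:
R1 ← R1 / (10).
R2 ← R2 − 9·R1.
R3 ← R3 + 13·R1.
R2 ← R2 / (31/10).
R1 ← R1 + 9/10·R2.
R3 ← R3 + 57/10·R2.
R3 ← R3 / (548/31).
R1 ← R1 − 18/31·R3.
R2 ← R2 − 20/31·R3.
Reading off the reduced rows gives x1 = 6, x2 = 5, x3 = 1.

x1 = 6, x2 = 5, x3 = 1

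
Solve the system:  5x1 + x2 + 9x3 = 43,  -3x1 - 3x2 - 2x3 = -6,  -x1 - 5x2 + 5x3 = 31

Row-reduce:
R1 ← R1 / (5).
R2 ← R2 + 3·R1.
R3 ← R3 + 1·R1.
R2 ← R2 / (-12/5).
R1 ← R1 − 1/5·R2.
R3 ← R3 + 24/5·R2.
Rank is 2 with 3 unknowns, leaving x3 free.

infinitely many solutions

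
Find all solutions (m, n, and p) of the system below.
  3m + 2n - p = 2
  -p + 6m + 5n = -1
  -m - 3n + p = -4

Row-reduce the augmented matrix:
R1 ← R1 / (3).
R2 ← R2 − 6·R1.
R3 ← R3 + 1·R1.
R1 ← R1 − 2/3·R2.
R3 ← R3 + 7/3·R2.
R3 ← R3 / (3).
R1 ← R1 + 1·R3.
R2 ← R2 − 1·R3.
Reading off the reduced rows gives m = -1, n = 0, p = -5.

m = -1, n = 0, p = -5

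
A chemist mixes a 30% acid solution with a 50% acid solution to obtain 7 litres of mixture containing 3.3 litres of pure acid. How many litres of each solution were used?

litres of solution A: 1, litres of solution B: 6

Let a = litres of solution A, b = litres of solution B.
  a + b = 7
  (3/10)a + (1/2)b = 33/10
Row-reduce the augmented matrix:
R2 ← R2 − 3/10·R1.
R2 ← R2 / (1/5).
R1 ← R1 − 1·R2.
Reading off the reduced rows gives a = 1, b = 6.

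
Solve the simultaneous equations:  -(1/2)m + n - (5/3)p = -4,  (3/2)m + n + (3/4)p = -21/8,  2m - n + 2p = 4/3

m = -7/3, n = -1, p = 5/2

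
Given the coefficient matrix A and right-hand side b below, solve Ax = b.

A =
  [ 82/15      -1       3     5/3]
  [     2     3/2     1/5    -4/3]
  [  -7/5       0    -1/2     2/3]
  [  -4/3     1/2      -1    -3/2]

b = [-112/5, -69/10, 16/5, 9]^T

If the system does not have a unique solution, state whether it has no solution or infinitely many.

no solution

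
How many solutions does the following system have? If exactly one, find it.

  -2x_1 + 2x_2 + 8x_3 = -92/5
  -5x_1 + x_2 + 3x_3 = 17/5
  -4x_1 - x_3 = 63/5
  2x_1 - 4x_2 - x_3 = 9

Row-reduce the augmented matrix:
R1 ← R1 / (-2).
R2 ← R2 + 5·R1.
R3 ← R3 + 4·R1.
R4 ← R4 − 2·R1.
R2 ← R2 / (-4).
R1 ← R1 + 1·R2.
R3 ← R3 + 4·R2.
R4 ← R4 + 2·R2.
Swap R3 and R4.
R3 ← R3 / (31/2).
R1 ← R1 − 1/4·R3.
R2 ← R2 − 17/4·R3.
R4 reduces to 0 = 0, so the extra equation is consistent.
Reading off the reduced rows gives x_1 = -13/5, x_2 = -3, x_3 = -11/5.

x_1 = -13/5, x_2 = -3, x_3 = -11/5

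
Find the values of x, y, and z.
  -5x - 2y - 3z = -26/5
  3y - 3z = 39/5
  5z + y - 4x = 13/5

Row-reduce the augmented matrix:
R1 ← R1 / (-5).
R3 ← R3 + 4·R1.
R2 ← R2 / (3).
R1 ← R1 − 2/5·R2.
R3 ← R3 − 13/5·R2.
R3 ← R3 / (10).
R1 ← R1 − 1·R3.
R2 ← R2 + 1·R3.
Reading off the reduced rows gives x = 0, y = 13/5, z = 0.

x = 0, y = 13/5, z = 0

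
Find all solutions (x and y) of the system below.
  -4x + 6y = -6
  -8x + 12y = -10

no solution

Row-reduce:
R1 ← R1 / (-4).
R2 ← R2 + 8·R1.
Row 2 reduces to 0 = 2, a contradiction. The system is inconsistent.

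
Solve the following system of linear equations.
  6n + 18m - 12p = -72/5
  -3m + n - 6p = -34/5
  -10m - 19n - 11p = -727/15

Row-reduce the augmented matrix:
R1 ← R1 / (18).
R2 ← R2 + 3·R1.
R3 ← R3 + 10·R1.
R2 ← R2 / (2).
R1 ← R1 − 1/3·R2.
R3 ← R3 + 47/3·R2.
R3 ← R3 / (-241/3).
R1 ← R1 − 2/3·R3.
R2 ← R2 + 4·R3.
Reading off the reduced rows gives m = -1/3, n = 9/5, p = 8/5.

m = -1/3, n = 9/5, p = 8/5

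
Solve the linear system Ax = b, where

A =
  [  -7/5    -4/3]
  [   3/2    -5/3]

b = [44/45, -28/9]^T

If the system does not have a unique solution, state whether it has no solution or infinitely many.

x_1 = -4/3, x_2 = 2/3

Row-reduce the augmented matrix:
R1 ← R1 / (-7/5).
R2 ← R2 − 3/2·R1.
R2 ← R2 / (-65/21).
R1 ← R1 − 20/21·R2.
Reading off the reduced rows gives x_1 = -4/3, x_2 = 2/3.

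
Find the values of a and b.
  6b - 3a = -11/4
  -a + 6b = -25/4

Row-reduce the augmented matrix:
R1 ← R1 / (-3).
R2 ← R2 + 1·R1.
R2 ← R2 / (4).
R1 ← R1 + 2·R2.
Reading off the reduced rows gives a = -7/4, b = -4/3.

a = -7/4, b = -4/3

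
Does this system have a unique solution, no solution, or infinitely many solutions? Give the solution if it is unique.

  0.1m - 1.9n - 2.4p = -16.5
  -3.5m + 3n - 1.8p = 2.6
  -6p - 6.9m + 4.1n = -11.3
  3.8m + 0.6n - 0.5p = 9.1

Row-reduce the augmented matrix:
R1 ← R1 / (1/10).
R2 ← R2 + 7/2·R1.
R3 ← R3 + 69/10·R1.
R4 ← R4 − 19/5·R1.
R2 ← R2 / (-127/2).
R1 ← R1 + 19·R2.
R3 ← R3 + 127·R2.
R4 ← R4 − 364/5·R2.
Swap R3 and R4.
R3 ← R3 / (-48679/6350).
R1 ← R1 − 1062/635·R3.
R2 ← R2 − 858/635·R3.
R4 reduces to 0 = 0, so the extra equation is consistent.
Reading off the reduced rows gives m = 2, n = 5, p = 3.

m = 2, n = 5, p = 3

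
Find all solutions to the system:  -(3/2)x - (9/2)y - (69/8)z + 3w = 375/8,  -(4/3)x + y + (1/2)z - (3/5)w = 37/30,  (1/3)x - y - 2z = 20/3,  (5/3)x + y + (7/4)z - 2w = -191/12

no solution

Row-reduce:
R1 ← R1 / (-3/2).
R2 ← R2 + 4/3·R1.
R3 ← R3 − 1/3·R1.
R4 ← R4 − 5/3·R1.
R2 ← R2 / (5).
R1 ← R1 − 3·R2.
R3 ← R3 + 2·R2.
R4 ← R4 + 4·R2.
R3 ← R3 / (-13/20).
R1 ← R1 − 17/20·R3.
R2 ← R2 − 49/30·R3.
R4 ← R4 + 13/10·R3.
Row 4 reduces to 0 = 2, a contradiction. The system is inconsistent.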